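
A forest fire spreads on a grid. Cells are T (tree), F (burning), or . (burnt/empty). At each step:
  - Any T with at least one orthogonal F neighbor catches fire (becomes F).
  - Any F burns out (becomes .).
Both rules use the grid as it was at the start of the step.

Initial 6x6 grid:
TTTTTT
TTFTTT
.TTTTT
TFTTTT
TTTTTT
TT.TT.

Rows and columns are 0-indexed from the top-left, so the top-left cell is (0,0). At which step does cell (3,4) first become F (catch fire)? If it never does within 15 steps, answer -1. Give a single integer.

Step 1: cell (3,4)='T' (+8 fires, +2 burnt)
Step 2: cell (3,4)='T' (+9 fires, +8 burnt)
Step 3: cell (3,4)='F' (+7 fires, +9 burnt)
  -> target ignites at step 3
Step 4: cell (3,4)='.' (+5 fires, +7 burnt)
Step 5: cell (3,4)='.' (+2 fires, +5 burnt)
Step 6: cell (3,4)='.' (+0 fires, +2 burnt)
  fire out at step 6

3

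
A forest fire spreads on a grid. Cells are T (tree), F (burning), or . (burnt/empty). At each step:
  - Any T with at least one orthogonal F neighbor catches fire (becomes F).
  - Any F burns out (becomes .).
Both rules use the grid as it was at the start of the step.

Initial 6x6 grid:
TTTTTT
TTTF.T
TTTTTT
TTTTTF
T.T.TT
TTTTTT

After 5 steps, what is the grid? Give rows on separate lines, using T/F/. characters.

Step 1: 6 trees catch fire, 2 burn out
  TTTFTT
  TTF..T
  TTTFTF
  TTTTF.
  T.T.TF
  TTTTTT
Step 2: 9 trees catch fire, 6 burn out
  TTF.FT
  TF...F
  TTF.F.
  TTTF..
  T.T.F.
  TTTTTF
Step 3: 6 trees catch fire, 9 burn out
  TF...F
  F.....
  TF....
  TTF...
  T.T...
  TTTTF.
Step 4: 5 trees catch fire, 6 burn out
  F.....
  ......
  F.....
  TF....
  T.F...
  TTTF..
Step 5: 2 trees catch fire, 5 burn out
  ......
  ......
  ......
  F.....
  T.....
  TTF...

......
......
......
F.....
T.....
TTF...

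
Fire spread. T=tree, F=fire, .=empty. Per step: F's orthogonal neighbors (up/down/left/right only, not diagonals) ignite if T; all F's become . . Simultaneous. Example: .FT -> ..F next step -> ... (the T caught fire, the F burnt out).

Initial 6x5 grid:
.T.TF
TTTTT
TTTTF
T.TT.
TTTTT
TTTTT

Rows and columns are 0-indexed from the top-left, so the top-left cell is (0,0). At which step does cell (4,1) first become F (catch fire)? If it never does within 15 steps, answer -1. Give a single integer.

Step 1: cell (4,1)='T' (+3 fires, +2 burnt)
Step 2: cell (4,1)='T' (+3 fires, +3 burnt)
Step 3: cell (4,1)='T' (+4 fires, +3 burnt)
Step 4: cell (4,1)='T' (+5 fires, +4 burnt)
Step 5: cell (4,1)='F' (+6 fires, +5 burnt)
  -> target ignites at step 5
Step 6: cell (4,1)='.' (+2 fires, +6 burnt)
Step 7: cell (4,1)='.' (+1 fires, +2 burnt)
Step 8: cell (4,1)='.' (+0 fires, +1 burnt)
  fire out at step 8

5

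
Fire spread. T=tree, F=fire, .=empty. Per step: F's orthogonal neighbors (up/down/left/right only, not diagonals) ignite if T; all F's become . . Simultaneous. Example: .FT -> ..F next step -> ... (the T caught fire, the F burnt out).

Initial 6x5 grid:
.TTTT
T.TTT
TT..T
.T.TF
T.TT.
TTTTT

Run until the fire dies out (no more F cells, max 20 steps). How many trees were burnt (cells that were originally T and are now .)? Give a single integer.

Answer: 17

Derivation:
Step 1: +2 fires, +1 burnt (F count now 2)
Step 2: +2 fires, +2 burnt (F count now 2)
Step 3: +4 fires, +2 burnt (F count now 4)
Step 4: +4 fires, +4 burnt (F count now 4)
Step 5: +2 fires, +4 burnt (F count now 2)
Step 6: +2 fires, +2 burnt (F count now 2)
Step 7: +1 fires, +2 burnt (F count now 1)
Step 8: +0 fires, +1 burnt (F count now 0)
Fire out after step 8
Initially T: 21, now '.': 26
Total burnt (originally-T cells now '.'): 17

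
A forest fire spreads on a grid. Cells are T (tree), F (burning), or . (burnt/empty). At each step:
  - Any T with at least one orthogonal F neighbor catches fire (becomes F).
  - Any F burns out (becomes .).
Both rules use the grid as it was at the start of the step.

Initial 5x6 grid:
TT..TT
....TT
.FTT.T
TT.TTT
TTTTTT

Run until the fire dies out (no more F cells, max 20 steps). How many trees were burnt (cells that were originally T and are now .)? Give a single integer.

Answer: 18

Derivation:
Step 1: +2 fires, +1 burnt (F count now 2)
Step 2: +3 fires, +2 burnt (F count now 3)
Step 3: +3 fires, +3 burnt (F count now 3)
Step 4: +2 fires, +3 burnt (F count now 2)
Step 5: +2 fires, +2 burnt (F count now 2)
Step 6: +2 fires, +2 burnt (F count now 2)
Step 7: +1 fires, +2 burnt (F count now 1)
Step 8: +2 fires, +1 burnt (F count now 2)
Step 9: +1 fires, +2 burnt (F count now 1)
Step 10: +0 fires, +1 burnt (F count now 0)
Fire out after step 10
Initially T: 20, now '.': 28
Total burnt (originally-T cells now '.'): 18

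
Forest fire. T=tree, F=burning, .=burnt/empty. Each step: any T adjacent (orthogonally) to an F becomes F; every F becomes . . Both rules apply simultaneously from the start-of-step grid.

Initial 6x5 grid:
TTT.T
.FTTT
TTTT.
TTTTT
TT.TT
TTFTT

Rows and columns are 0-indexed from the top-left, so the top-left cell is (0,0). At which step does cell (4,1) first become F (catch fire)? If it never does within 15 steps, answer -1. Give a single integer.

Step 1: cell (4,1)='T' (+5 fires, +2 burnt)
Step 2: cell (4,1)='F' (+10 fires, +5 burnt)
  -> target ignites at step 2
Step 3: cell (4,1)='.' (+7 fires, +10 burnt)
Step 4: cell (4,1)='.' (+2 fires, +7 burnt)
Step 5: cell (4,1)='.' (+0 fires, +2 burnt)
  fire out at step 5

2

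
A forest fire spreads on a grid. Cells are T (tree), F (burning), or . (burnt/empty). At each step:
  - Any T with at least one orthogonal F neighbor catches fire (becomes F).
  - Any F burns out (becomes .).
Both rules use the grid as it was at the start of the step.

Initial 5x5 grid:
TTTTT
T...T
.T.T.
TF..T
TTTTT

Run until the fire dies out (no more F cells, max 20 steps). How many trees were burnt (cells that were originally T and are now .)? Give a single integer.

Step 1: +3 fires, +1 burnt (F count now 3)
Step 2: +2 fires, +3 burnt (F count now 2)
Step 3: +1 fires, +2 burnt (F count now 1)
Step 4: +1 fires, +1 burnt (F count now 1)
Step 5: +1 fires, +1 burnt (F count now 1)
Step 6: +0 fires, +1 burnt (F count now 0)
Fire out after step 6
Initially T: 16, now '.': 17
Total burnt (originally-T cells now '.'): 8

Answer: 8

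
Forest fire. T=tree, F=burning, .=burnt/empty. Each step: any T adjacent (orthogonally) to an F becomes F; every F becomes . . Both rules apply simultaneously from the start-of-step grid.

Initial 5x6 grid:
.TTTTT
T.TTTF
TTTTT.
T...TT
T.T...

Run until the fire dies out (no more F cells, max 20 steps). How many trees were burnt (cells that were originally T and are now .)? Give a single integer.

Step 1: +2 fires, +1 burnt (F count now 2)
Step 2: +3 fires, +2 burnt (F count now 3)
Step 3: +4 fires, +3 burnt (F count now 4)
Step 4: +3 fires, +4 burnt (F count now 3)
Step 5: +2 fires, +3 burnt (F count now 2)
Step 6: +1 fires, +2 burnt (F count now 1)
Step 7: +2 fires, +1 burnt (F count now 2)
Step 8: +1 fires, +2 burnt (F count now 1)
Step 9: +0 fires, +1 burnt (F count now 0)
Fire out after step 9
Initially T: 19, now '.': 29
Total burnt (originally-T cells now '.'): 18

Answer: 18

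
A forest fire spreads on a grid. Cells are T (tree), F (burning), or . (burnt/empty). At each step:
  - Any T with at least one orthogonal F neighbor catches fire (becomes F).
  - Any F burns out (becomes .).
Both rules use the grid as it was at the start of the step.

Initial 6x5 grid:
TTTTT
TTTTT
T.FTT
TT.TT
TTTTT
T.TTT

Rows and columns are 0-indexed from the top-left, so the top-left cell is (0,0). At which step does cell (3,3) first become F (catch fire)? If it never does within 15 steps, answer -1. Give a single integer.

Step 1: cell (3,3)='T' (+2 fires, +1 burnt)
Step 2: cell (3,3)='F' (+5 fires, +2 burnt)
  -> target ignites at step 2
Step 3: cell (3,3)='.' (+6 fires, +5 burnt)
Step 4: cell (3,3)='.' (+6 fires, +6 burnt)
Step 5: cell (3,3)='.' (+4 fires, +6 burnt)
Step 6: cell (3,3)='.' (+2 fires, +4 burnt)
Step 7: cell (3,3)='.' (+1 fires, +2 burnt)
Step 8: cell (3,3)='.' (+0 fires, +1 burnt)
  fire out at step 8

2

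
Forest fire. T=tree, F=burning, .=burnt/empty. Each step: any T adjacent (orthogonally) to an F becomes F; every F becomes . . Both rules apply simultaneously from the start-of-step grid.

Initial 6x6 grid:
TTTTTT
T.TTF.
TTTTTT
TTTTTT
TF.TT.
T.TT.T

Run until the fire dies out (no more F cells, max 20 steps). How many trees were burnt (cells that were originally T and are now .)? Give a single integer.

Answer: 27

Derivation:
Step 1: +5 fires, +2 burnt (F count now 5)
Step 2: +10 fires, +5 burnt (F count now 10)
Step 3: +6 fires, +10 burnt (F count now 6)
Step 4: +3 fires, +6 burnt (F count now 3)
Step 5: +2 fires, +3 burnt (F count now 2)
Step 6: +1 fires, +2 burnt (F count now 1)
Step 7: +0 fires, +1 burnt (F count now 0)
Fire out after step 7
Initially T: 28, now '.': 35
Total burnt (originally-T cells now '.'): 27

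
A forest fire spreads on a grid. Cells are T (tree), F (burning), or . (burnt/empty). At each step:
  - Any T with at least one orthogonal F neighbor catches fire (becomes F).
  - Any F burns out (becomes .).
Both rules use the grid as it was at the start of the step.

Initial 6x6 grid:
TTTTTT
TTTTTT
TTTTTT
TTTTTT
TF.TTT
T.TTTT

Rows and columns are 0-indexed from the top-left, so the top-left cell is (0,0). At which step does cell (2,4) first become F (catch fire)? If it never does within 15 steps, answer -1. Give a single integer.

Step 1: cell (2,4)='T' (+2 fires, +1 burnt)
Step 2: cell (2,4)='T' (+4 fires, +2 burnt)
Step 3: cell (2,4)='T' (+4 fires, +4 burnt)
Step 4: cell (2,4)='T' (+6 fires, +4 burnt)
Step 5: cell (2,4)='F' (+7 fires, +6 burnt)
  -> target ignites at step 5
Step 6: cell (2,4)='.' (+6 fires, +7 burnt)
Step 7: cell (2,4)='.' (+3 fires, +6 burnt)
Step 8: cell (2,4)='.' (+1 fires, +3 burnt)
Step 9: cell (2,4)='.' (+0 fires, +1 burnt)
  fire out at step 9

5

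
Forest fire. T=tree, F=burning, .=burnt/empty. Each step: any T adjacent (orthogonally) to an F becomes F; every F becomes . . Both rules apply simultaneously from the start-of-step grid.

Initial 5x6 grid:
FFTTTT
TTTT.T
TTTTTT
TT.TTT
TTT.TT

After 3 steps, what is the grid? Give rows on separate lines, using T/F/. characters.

Step 1: 3 trees catch fire, 2 burn out
  ..FTTT
  FFTT.T
  TTTTTT
  TT.TTT
  TTT.TT
Step 2: 4 trees catch fire, 3 burn out
  ...FTT
  ..FT.T
  FFTTTT
  TT.TTT
  TTT.TT
Step 3: 5 trees catch fire, 4 burn out
  ....FT
  ...F.T
  ..FTTT
  FF.TTT
  TTT.TT

....FT
...F.T
..FTTT
FF.TTT
TTT.TT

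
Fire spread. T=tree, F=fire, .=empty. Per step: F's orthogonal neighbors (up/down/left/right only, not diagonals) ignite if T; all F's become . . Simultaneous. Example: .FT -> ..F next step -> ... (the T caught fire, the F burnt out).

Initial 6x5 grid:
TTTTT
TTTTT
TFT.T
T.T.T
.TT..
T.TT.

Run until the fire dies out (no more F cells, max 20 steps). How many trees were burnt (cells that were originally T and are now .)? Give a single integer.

Answer: 20

Derivation:
Step 1: +3 fires, +1 burnt (F count now 3)
Step 2: +5 fires, +3 burnt (F count now 5)
Step 3: +4 fires, +5 burnt (F count now 4)
Step 4: +4 fires, +4 burnt (F count now 4)
Step 5: +3 fires, +4 burnt (F count now 3)
Step 6: +1 fires, +3 burnt (F count now 1)
Step 7: +0 fires, +1 burnt (F count now 0)
Fire out after step 7
Initially T: 21, now '.': 29
Total burnt (originally-T cells now '.'): 20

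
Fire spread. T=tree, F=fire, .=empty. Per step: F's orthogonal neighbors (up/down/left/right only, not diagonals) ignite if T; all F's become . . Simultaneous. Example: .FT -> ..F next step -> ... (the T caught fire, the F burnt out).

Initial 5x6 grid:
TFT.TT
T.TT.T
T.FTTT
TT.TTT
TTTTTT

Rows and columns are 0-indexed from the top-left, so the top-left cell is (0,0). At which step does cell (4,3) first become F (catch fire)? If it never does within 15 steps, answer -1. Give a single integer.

Step 1: cell (4,3)='T' (+4 fires, +2 burnt)
Step 2: cell (4,3)='T' (+4 fires, +4 burnt)
Step 3: cell (4,3)='F' (+4 fires, +4 burnt)
  -> target ignites at step 3
Step 4: cell (4,3)='.' (+5 fires, +4 burnt)
Step 5: cell (4,3)='.' (+5 fires, +5 burnt)
Step 6: cell (4,3)='.' (+1 fires, +5 burnt)
Step 7: cell (4,3)='.' (+0 fires, +1 burnt)
  fire out at step 7

3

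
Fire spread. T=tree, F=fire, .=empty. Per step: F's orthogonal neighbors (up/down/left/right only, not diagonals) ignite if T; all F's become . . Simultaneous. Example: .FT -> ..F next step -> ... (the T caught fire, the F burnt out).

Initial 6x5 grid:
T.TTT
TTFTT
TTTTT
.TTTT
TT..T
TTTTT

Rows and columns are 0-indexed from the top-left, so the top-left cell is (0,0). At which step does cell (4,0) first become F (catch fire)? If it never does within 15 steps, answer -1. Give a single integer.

Step 1: cell (4,0)='T' (+4 fires, +1 burnt)
Step 2: cell (4,0)='T' (+6 fires, +4 burnt)
Step 3: cell (4,0)='T' (+6 fires, +6 burnt)
Step 4: cell (4,0)='T' (+2 fires, +6 burnt)
Step 5: cell (4,0)='F' (+3 fires, +2 burnt)
  -> target ignites at step 5
Step 6: cell (4,0)='.' (+3 fires, +3 burnt)
Step 7: cell (4,0)='.' (+1 fires, +3 burnt)
Step 8: cell (4,0)='.' (+0 fires, +1 burnt)
  fire out at step 8

5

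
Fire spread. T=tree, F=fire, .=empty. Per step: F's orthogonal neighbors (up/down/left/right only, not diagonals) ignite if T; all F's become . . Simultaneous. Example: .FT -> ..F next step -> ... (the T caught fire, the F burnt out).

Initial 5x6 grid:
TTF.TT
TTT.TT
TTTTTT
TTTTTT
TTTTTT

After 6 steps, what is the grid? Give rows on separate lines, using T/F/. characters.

Step 1: 2 trees catch fire, 1 burn out
  TF..TT
  TTF.TT
  TTTTTT
  TTTTTT
  TTTTTT
Step 2: 3 trees catch fire, 2 burn out
  F...TT
  TF..TT
  TTFTTT
  TTTTTT
  TTTTTT
Step 3: 4 trees catch fire, 3 burn out
  ....TT
  F...TT
  TF.FTT
  TTFTTT
  TTTTTT
Step 4: 5 trees catch fire, 4 burn out
  ....TT
  ....TT
  F...FT
  TF.FTT
  TTFTTT
Step 5: 6 trees catch fire, 5 burn out
  ....TT
  ....FT
  .....F
  F...FT
  TF.FTT
Step 6: 5 trees catch fire, 6 burn out
  ....FT
  .....F
  ......
  .....F
  F...FT

....FT
.....F
......
.....F
F...FT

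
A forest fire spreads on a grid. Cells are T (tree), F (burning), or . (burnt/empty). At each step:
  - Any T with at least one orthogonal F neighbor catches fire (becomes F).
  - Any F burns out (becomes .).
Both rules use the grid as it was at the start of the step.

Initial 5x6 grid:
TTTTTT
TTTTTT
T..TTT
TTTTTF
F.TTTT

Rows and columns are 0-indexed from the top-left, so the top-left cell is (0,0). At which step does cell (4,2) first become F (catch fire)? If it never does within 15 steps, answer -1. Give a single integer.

Step 1: cell (4,2)='T' (+4 fires, +2 burnt)
Step 2: cell (4,2)='T' (+6 fires, +4 burnt)
Step 3: cell (4,2)='T' (+6 fires, +6 burnt)
Step 4: cell (4,2)='F' (+5 fires, +6 burnt)
  -> target ignites at step 4
Step 5: cell (4,2)='.' (+3 fires, +5 burnt)
Step 6: cell (4,2)='.' (+1 fires, +3 burnt)
Step 7: cell (4,2)='.' (+0 fires, +1 burnt)
  fire out at step 7

4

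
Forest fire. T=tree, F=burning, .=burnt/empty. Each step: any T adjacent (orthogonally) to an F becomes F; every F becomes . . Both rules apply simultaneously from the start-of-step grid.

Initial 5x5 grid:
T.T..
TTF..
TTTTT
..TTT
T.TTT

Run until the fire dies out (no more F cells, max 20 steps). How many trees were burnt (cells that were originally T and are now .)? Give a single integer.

Answer: 15

Derivation:
Step 1: +3 fires, +1 burnt (F count now 3)
Step 2: +4 fires, +3 burnt (F count now 4)
Step 3: +5 fires, +4 burnt (F count now 5)
Step 4: +2 fires, +5 burnt (F count now 2)
Step 5: +1 fires, +2 burnt (F count now 1)
Step 6: +0 fires, +1 burnt (F count now 0)
Fire out after step 6
Initially T: 16, now '.': 24
Total burnt (originally-T cells now '.'): 15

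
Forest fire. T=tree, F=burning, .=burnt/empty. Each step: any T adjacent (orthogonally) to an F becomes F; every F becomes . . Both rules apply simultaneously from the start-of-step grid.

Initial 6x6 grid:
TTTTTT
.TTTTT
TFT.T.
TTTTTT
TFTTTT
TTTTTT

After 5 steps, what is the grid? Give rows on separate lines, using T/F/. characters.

Step 1: 7 trees catch fire, 2 burn out
  TTTTTT
  .FTTTT
  F.F.T.
  TFTTTT
  F.FTTT
  TFTTTT
Step 2: 7 trees catch fire, 7 burn out
  TFTTTT
  ..FTTT
  ....T.
  F.FTTT
  ...FTT
  F.FTTT
Step 3: 6 trees catch fire, 7 burn out
  F.FTTT
  ...FTT
  ....T.
  ...FTT
  ....FT
  ...FTT
Step 4: 5 trees catch fire, 6 burn out
  ...FTT
  ....FT
  ....T.
  ....FT
  .....F
  ....FT
Step 5: 5 trees catch fire, 5 burn out
  ....FT
  .....F
  ....F.
  .....F
  ......
  .....F

....FT
.....F
....F.
.....F
......
.....F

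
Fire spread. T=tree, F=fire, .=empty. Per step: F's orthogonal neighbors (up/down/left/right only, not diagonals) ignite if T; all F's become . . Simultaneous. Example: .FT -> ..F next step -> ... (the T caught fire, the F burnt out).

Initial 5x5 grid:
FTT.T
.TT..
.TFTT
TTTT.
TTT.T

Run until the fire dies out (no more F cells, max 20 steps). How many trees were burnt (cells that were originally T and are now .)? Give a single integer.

Step 1: +5 fires, +2 burnt (F count now 5)
Step 2: +6 fires, +5 burnt (F count now 6)
Step 3: +2 fires, +6 burnt (F count now 2)
Step 4: +1 fires, +2 burnt (F count now 1)
Step 5: +0 fires, +1 burnt (F count now 0)
Fire out after step 5
Initially T: 16, now '.': 23
Total burnt (originally-T cells now '.'): 14

Answer: 14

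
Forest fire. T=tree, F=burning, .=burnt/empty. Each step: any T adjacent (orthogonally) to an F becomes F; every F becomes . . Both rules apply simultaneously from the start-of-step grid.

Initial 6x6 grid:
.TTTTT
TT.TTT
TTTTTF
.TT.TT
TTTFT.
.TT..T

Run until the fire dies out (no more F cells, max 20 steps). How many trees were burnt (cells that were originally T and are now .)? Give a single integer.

Step 1: +5 fires, +2 burnt (F count now 5)
Step 2: +7 fires, +5 burnt (F count now 7)
Step 3: +6 fires, +7 burnt (F count now 6)
Step 4: +2 fires, +6 burnt (F count now 2)
Step 5: +3 fires, +2 burnt (F count now 3)
Step 6: +2 fires, +3 burnt (F count now 2)
Step 7: +0 fires, +2 burnt (F count now 0)
Fire out after step 7
Initially T: 26, now '.': 35
Total burnt (originally-T cells now '.'): 25

Answer: 25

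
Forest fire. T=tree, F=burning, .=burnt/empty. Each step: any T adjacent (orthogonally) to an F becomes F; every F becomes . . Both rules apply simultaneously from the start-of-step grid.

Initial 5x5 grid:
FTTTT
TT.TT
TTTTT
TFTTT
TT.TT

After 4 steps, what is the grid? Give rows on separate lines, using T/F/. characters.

Step 1: 6 trees catch fire, 2 burn out
  .FTTT
  FT.TT
  TFTTT
  F.FTT
  TF.TT
Step 2: 6 trees catch fire, 6 burn out
  ..FTT
  .F.TT
  F.FTT
  ...FT
  F..TT
Step 3: 4 trees catch fire, 6 burn out
  ...FT
  ...TT
  ...FT
  ....F
  ...FT
Step 4: 4 trees catch fire, 4 burn out
  ....F
  ...FT
  ....F
  .....
  ....F

....F
...FT
....F
.....
....F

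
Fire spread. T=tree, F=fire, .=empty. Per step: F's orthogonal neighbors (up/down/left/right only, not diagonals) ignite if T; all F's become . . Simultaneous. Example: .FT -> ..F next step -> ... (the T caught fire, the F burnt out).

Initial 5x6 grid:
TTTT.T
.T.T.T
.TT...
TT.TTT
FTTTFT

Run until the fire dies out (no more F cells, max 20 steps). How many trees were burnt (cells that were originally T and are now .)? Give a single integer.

Step 1: +5 fires, +2 burnt (F count now 5)
Step 2: +4 fires, +5 burnt (F count now 4)
Step 3: +1 fires, +4 burnt (F count now 1)
Step 4: +2 fires, +1 burnt (F count now 2)
Step 5: +1 fires, +2 burnt (F count now 1)
Step 6: +2 fires, +1 burnt (F count now 2)
Step 7: +1 fires, +2 burnt (F count now 1)
Step 8: +1 fires, +1 burnt (F count now 1)
Step 9: +0 fires, +1 burnt (F count now 0)
Fire out after step 9
Initially T: 19, now '.': 28
Total burnt (originally-T cells now '.'): 17

Answer: 17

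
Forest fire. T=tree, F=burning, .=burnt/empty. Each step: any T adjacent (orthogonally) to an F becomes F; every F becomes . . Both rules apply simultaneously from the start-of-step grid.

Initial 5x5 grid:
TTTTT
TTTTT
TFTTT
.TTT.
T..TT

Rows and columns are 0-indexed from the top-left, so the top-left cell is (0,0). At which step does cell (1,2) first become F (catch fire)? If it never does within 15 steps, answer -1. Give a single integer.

Step 1: cell (1,2)='T' (+4 fires, +1 burnt)
Step 2: cell (1,2)='F' (+5 fires, +4 burnt)
  -> target ignites at step 2
Step 3: cell (1,2)='.' (+5 fires, +5 burnt)
Step 4: cell (1,2)='.' (+3 fires, +5 burnt)
Step 5: cell (1,2)='.' (+2 fires, +3 burnt)
Step 6: cell (1,2)='.' (+0 fires, +2 burnt)
  fire out at step 6

2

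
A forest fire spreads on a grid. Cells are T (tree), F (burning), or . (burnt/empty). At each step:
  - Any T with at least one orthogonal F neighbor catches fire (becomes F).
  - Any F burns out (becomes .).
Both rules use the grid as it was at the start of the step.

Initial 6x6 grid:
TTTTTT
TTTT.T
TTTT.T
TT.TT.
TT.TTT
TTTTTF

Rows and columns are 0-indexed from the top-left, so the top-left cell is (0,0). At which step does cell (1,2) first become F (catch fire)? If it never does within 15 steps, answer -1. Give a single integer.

Step 1: cell (1,2)='T' (+2 fires, +1 burnt)
Step 2: cell (1,2)='T' (+2 fires, +2 burnt)
Step 3: cell (1,2)='T' (+3 fires, +2 burnt)
Step 4: cell (1,2)='T' (+2 fires, +3 burnt)
Step 5: cell (1,2)='T' (+3 fires, +2 burnt)
Step 6: cell (1,2)='T' (+4 fires, +3 burnt)
Step 7: cell (1,2)='F' (+4 fires, +4 burnt)
  -> target ignites at step 7
Step 8: cell (1,2)='.' (+4 fires, +4 burnt)
Step 9: cell (1,2)='.' (+3 fires, +4 burnt)
Step 10: cell (1,2)='.' (+2 fires, +3 burnt)
Step 11: cell (1,2)='.' (+1 fires, +2 burnt)
Step 12: cell (1,2)='.' (+0 fires, +1 burnt)
  fire out at step 12

7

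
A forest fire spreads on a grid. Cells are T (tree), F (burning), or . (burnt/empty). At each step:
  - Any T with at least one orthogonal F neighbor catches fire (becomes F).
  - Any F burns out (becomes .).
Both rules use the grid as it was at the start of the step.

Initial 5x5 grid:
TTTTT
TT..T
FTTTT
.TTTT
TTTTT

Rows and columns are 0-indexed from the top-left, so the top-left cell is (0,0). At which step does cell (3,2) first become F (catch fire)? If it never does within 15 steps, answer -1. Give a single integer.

Step 1: cell (3,2)='T' (+2 fires, +1 burnt)
Step 2: cell (3,2)='T' (+4 fires, +2 burnt)
Step 3: cell (3,2)='F' (+4 fires, +4 burnt)
  -> target ignites at step 3
Step 4: cell (3,2)='.' (+5 fires, +4 burnt)
Step 5: cell (3,2)='.' (+4 fires, +5 burnt)
Step 6: cell (3,2)='.' (+2 fires, +4 burnt)
Step 7: cell (3,2)='.' (+0 fires, +2 burnt)
  fire out at step 7

3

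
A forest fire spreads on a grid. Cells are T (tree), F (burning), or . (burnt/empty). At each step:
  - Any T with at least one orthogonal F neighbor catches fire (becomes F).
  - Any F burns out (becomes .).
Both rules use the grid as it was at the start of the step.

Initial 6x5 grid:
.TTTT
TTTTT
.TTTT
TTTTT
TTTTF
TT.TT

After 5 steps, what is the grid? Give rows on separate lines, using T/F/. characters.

Step 1: 3 trees catch fire, 1 burn out
  .TTTT
  TTTTT
  .TTTT
  TTTTF
  TTTF.
  TT.TF
Step 2: 4 trees catch fire, 3 burn out
  .TTTT
  TTTTT
  .TTTF
  TTTF.
  TTF..
  TT.F.
Step 3: 4 trees catch fire, 4 burn out
  .TTTT
  TTTTF
  .TTF.
  TTF..
  TF...
  TT...
Step 4: 6 trees catch fire, 4 burn out
  .TTTF
  TTTF.
  .TF..
  TF...
  F....
  TF...
Step 5: 5 trees catch fire, 6 burn out
  .TTF.
  TTF..
  .F...
  F....
  .....
  F....

.TTF.
TTF..
.F...
F....
.....
F....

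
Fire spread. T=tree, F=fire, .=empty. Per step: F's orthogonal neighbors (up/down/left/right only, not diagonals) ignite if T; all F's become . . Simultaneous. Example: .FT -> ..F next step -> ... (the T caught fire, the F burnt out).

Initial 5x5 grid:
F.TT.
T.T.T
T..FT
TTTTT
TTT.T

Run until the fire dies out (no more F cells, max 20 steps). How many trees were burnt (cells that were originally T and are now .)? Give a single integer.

Step 1: +3 fires, +2 burnt (F count now 3)
Step 2: +4 fires, +3 burnt (F count now 4)
Step 3: +4 fires, +4 burnt (F count now 4)
Step 4: +2 fires, +4 burnt (F count now 2)
Step 5: +0 fires, +2 burnt (F count now 0)
Fire out after step 5
Initially T: 16, now '.': 22
Total burnt (originally-T cells now '.'): 13

Answer: 13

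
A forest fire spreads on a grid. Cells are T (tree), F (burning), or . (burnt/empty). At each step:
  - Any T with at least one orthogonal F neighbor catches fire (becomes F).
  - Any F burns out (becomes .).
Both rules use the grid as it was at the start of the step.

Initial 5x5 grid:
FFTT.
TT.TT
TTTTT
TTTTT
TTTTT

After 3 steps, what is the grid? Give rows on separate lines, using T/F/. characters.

Step 1: 3 trees catch fire, 2 burn out
  ..FT.
  FF.TT
  TTTTT
  TTTTT
  TTTTT
Step 2: 3 trees catch fire, 3 burn out
  ...F.
  ...TT
  FFTTT
  TTTTT
  TTTTT
Step 3: 4 trees catch fire, 3 burn out
  .....
  ...FT
  ..FTT
  FFTTT
  TTTTT

.....
...FT
..FTT
FFTTT
TTTTT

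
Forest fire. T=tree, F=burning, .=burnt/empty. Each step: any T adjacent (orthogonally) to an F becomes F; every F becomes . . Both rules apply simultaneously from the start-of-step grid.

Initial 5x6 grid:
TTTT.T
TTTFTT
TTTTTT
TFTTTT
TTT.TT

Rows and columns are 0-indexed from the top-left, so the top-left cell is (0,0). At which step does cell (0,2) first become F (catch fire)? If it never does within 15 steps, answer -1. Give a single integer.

Step 1: cell (0,2)='T' (+8 fires, +2 burnt)
Step 2: cell (0,2)='F' (+9 fires, +8 burnt)
  -> target ignites at step 2
Step 3: cell (0,2)='.' (+5 fires, +9 burnt)
Step 4: cell (0,2)='.' (+3 fires, +5 burnt)
Step 5: cell (0,2)='.' (+1 fires, +3 burnt)
Step 6: cell (0,2)='.' (+0 fires, +1 burnt)
  fire out at step 6

2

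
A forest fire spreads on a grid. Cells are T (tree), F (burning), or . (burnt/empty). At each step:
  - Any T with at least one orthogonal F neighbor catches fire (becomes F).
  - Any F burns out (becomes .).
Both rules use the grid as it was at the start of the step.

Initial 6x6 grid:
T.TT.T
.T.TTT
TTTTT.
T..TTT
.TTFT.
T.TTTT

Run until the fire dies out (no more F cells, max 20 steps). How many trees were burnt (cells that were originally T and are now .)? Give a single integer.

Answer: 23

Derivation:
Step 1: +4 fires, +1 burnt (F count now 4)
Step 2: +5 fires, +4 burnt (F count now 5)
Step 3: +5 fires, +5 burnt (F count now 5)
Step 4: +3 fires, +5 burnt (F count now 3)
Step 5: +4 fires, +3 burnt (F count now 4)
Step 6: +2 fires, +4 burnt (F count now 2)
Step 7: +0 fires, +2 burnt (F count now 0)
Fire out after step 7
Initially T: 25, now '.': 34
Total burnt (originally-T cells now '.'): 23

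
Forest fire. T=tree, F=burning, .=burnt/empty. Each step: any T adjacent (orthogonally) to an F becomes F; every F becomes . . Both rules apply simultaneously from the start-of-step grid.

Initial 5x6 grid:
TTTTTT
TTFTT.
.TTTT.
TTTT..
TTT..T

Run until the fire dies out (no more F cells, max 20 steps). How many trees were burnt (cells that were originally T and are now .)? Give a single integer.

Step 1: +4 fires, +1 burnt (F count now 4)
Step 2: +7 fires, +4 burnt (F count now 7)
Step 3: +6 fires, +7 burnt (F count now 6)
Step 4: +3 fires, +6 burnt (F count now 3)
Step 5: +1 fires, +3 burnt (F count now 1)
Step 6: +0 fires, +1 burnt (F count now 0)
Fire out after step 6
Initially T: 22, now '.': 29
Total burnt (originally-T cells now '.'): 21

Answer: 21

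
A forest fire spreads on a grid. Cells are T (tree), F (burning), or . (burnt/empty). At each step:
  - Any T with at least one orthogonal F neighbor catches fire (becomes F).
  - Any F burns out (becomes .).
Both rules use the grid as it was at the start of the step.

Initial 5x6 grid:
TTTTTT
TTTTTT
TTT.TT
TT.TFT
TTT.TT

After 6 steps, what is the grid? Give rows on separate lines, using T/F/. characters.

Step 1: 4 trees catch fire, 1 burn out
  TTTTTT
  TTTTTT
  TTT.FT
  TT.F.F
  TTT.FT
Step 2: 3 trees catch fire, 4 burn out
  TTTTTT
  TTTTFT
  TTT..F
  TT....
  TTT..F
Step 3: 3 trees catch fire, 3 burn out
  TTTTFT
  TTTF.F
  TTT...
  TT....
  TTT...
Step 4: 3 trees catch fire, 3 burn out
  TTTF.F
  TTF...
  TTT...
  TT....
  TTT...
Step 5: 3 trees catch fire, 3 burn out
  TTF...
  TF....
  TTF...
  TT....
  TTT...
Step 6: 3 trees catch fire, 3 burn out
  TF....
  F.....
  TF....
  TT....
  TTT...

TF....
F.....
TF....
TT....
TTT...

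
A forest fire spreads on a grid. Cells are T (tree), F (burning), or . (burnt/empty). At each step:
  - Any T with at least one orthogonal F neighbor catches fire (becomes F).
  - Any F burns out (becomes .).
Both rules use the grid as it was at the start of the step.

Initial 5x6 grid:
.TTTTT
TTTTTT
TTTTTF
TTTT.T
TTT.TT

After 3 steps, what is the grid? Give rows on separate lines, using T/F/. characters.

Step 1: 3 trees catch fire, 1 burn out
  .TTTTT
  TTTTTF
  TTTTF.
  TTTT.F
  TTT.TT
Step 2: 4 trees catch fire, 3 burn out
  .TTTTF
  TTTTF.
  TTTF..
  TTTT..
  TTT.TF
Step 3: 5 trees catch fire, 4 burn out
  .TTTF.
  TTTF..
  TTF...
  TTTF..
  TTT.F.

.TTTF.
TTTF..
TTF...
TTTF..
TTT.F.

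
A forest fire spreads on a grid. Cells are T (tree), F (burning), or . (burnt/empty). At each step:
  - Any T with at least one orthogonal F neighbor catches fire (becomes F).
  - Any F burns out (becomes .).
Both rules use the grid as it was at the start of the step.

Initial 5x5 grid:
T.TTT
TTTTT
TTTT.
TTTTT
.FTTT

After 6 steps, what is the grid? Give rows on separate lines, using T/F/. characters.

Step 1: 2 trees catch fire, 1 burn out
  T.TTT
  TTTTT
  TTTT.
  TFTTT
  ..FTT
Step 2: 4 trees catch fire, 2 burn out
  T.TTT
  TTTTT
  TFTT.
  F.FTT
  ...FT
Step 3: 5 trees catch fire, 4 burn out
  T.TTT
  TFTTT
  F.FT.
  ...FT
  ....F
Step 4: 4 trees catch fire, 5 burn out
  T.TTT
  F.FTT
  ...F.
  ....F
  .....
Step 5: 3 trees catch fire, 4 burn out
  F.FTT
  ...FT
  .....
  .....
  .....
Step 6: 2 trees catch fire, 3 burn out
  ...FT
  ....F
  .....
  .....
  .....

...FT
....F
.....
.....
.....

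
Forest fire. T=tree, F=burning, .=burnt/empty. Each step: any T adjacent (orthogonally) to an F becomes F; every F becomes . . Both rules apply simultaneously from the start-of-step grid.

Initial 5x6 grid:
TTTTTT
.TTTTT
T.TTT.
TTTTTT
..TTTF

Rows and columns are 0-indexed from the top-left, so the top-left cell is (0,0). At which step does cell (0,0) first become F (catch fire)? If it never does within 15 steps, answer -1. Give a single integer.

Step 1: cell (0,0)='T' (+2 fires, +1 burnt)
Step 2: cell (0,0)='T' (+2 fires, +2 burnt)
Step 3: cell (0,0)='T' (+3 fires, +2 burnt)
Step 4: cell (0,0)='T' (+3 fires, +3 burnt)
Step 5: cell (0,0)='T' (+5 fires, +3 burnt)
Step 6: cell (0,0)='T' (+4 fires, +5 burnt)
Step 7: cell (0,0)='T' (+3 fires, +4 burnt)
Step 8: cell (0,0)='T' (+1 fires, +3 burnt)
Step 9: cell (0,0)='F' (+1 fires, +1 burnt)
  -> target ignites at step 9
Step 10: cell (0,0)='.' (+0 fires, +1 burnt)
  fire out at step 10

9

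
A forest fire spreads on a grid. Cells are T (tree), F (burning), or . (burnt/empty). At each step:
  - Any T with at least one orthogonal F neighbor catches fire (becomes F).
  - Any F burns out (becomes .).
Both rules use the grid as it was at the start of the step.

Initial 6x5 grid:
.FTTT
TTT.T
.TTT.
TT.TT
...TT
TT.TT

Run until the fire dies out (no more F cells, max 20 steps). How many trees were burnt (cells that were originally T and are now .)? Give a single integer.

Step 1: +2 fires, +1 burnt (F count now 2)
Step 2: +4 fires, +2 burnt (F count now 4)
Step 3: +3 fires, +4 burnt (F count now 3)
Step 4: +3 fires, +3 burnt (F count now 3)
Step 5: +1 fires, +3 burnt (F count now 1)
Step 6: +2 fires, +1 burnt (F count now 2)
Step 7: +2 fires, +2 burnt (F count now 2)
Step 8: +1 fires, +2 burnt (F count now 1)
Step 9: +0 fires, +1 burnt (F count now 0)
Fire out after step 9
Initially T: 20, now '.': 28
Total burnt (originally-T cells now '.'): 18

Answer: 18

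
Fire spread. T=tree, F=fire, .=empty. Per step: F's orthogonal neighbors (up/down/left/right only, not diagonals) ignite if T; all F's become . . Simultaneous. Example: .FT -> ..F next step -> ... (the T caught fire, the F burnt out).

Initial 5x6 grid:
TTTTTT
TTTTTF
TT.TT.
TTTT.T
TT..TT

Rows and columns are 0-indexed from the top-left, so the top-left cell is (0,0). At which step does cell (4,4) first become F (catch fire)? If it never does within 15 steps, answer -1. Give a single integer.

Step 1: cell (4,4)='T' (+2 fires, +1 burnt)
Step 2: cell (4,4)='T' (+3 fires, +2 burnt)
Step 3: cell (4,4)='T' (+3 fires, +3 burnt)
Step 4: cell (4,4)='T' (+3 fires, +3 burnt)
Step 5: cell (4,4)='T' (+4 fires, +3 burnt)
Step 6: cell (4,4)='T' (+3 fires, +4 burnt)
Step 7: cell (4,4)='T' (+2 fires, +3 burnt)
Step 8: cell (4,4)='T' (+1 fires, +2 burnt)
Step 9: cell (4,4)='T' (+0 fires, +1 burnt)
  fire out at step 9
Target never catches fire within 15 steps

-1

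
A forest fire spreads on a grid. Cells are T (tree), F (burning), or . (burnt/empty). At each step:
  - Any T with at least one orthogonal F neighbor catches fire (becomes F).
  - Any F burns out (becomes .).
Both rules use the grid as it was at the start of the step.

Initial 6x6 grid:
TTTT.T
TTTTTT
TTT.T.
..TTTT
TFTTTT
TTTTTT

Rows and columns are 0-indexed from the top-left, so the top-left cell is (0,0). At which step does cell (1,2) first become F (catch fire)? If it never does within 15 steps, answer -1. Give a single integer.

Step 1: cell (1,2)='T' (+3 fires, +1 burnt)
Step 2: cell (1,2)='T' (+4 fires, +3 burnt)
Step 3: cell (1,2)='T' (+4 fires, +4 burnt)
Step 4: cell (1,2)='F' (+5 fires, +4 burnt)
  -> target ignites at step 4
Step 5: cell (1,2)='.' (+7 fires, +5 burnt)
Step 6: cell (1,2)='.' (+4 fires, +7 burnt)
Step 7: cell (1,2)='.' (+2 fires, +4 burnt)
Step 8: cell (1,2)='.' (+1 fires, +2 burnt)
Step 9: cell (1,2)='.' (+0 fires, +1 burnt)
  fire out at step 9

4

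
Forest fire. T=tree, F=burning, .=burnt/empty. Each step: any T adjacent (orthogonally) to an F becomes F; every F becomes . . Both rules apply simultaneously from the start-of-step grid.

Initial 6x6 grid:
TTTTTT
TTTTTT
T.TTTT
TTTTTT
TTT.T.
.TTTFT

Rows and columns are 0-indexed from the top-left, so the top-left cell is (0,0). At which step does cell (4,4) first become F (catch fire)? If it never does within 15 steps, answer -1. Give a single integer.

Step 1: cell (4,4)='F' (+3 fires, +1 burnt)
  -> target ignites at step 1
Step 2: cell (4,4)='.' (+2 fires, +3 burnt)
Step 3: cell (4,4)='.' (+5 fires, +2 burnt)
Step 4: cell (4,4)='.' (+5 fires, +5 burnt)
Step 5: cell (4,4)='.' (+6 fires, +5 burnt)
Step 6: cell (4,4)='.' (+4 fires, +6 burnt)
Step 7: cell (4,4)='.' (+3 fires, +4 burnt)
Step 8: cell (4,4)='.' (+2 fires, +3 burnt)
Step 9: cell (4,4)='.' (+1 fires, +2 burnt)
Step 10: cell (4,4)='.' (+0 fires, +1 burnt)
  fire out at step 10

1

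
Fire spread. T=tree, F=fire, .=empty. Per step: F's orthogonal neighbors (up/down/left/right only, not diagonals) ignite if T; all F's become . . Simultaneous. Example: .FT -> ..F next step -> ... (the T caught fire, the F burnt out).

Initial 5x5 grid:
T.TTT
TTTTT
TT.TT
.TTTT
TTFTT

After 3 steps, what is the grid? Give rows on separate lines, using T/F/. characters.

Step 1: 3 trees catch fire, 1 burn out
  T.TTT
  TTTTT
  TT.TT
  .TFTT
  TF.FT
Step 2: 4 trees catch fire, 3 burn out
  T.TTT
  TTTTT
  TT.TT
  .F.FT
  F...F
Step 3: 3 trees catch fire, 4 burn out
  T.TTT
  TTTTT
  TF.FT
  ....F
  .....

T.TTT
TTTTT
TF.FT
....F
.....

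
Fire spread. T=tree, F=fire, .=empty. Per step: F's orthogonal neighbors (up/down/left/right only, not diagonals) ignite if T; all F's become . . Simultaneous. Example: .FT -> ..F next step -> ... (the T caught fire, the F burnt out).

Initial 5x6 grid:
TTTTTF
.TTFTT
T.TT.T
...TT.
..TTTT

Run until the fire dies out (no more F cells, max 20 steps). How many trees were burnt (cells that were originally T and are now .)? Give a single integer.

Step 1: +6 fires, +2 burnt (F count now 6)
Step 2: +5 fires, +6 burnt (F count now 5)
Step 3: +3 fires, +5 burnt (F count now 3)
Step 4: +3 fires, +3 burnt (F count now 3)
Step 5: +1 fires, +3 burnt (F count now 1)
Step 6: +0 fires, +1 burnt (F count now 0)
Fire out after step 6
Initially T: 19, now '.': 29
Total burnt (originally-T cells now '.'): 18

Answer: 18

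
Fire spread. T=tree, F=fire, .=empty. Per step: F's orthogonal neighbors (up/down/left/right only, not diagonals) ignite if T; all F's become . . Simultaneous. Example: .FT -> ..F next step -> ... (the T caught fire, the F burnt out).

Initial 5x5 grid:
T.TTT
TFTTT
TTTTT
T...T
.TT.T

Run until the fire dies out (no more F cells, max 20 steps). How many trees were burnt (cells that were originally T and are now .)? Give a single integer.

Answer: 16

Derivation:
Step 1: +3 fires, +1 burnt (F count now 3)
Step 2: +5 fires, +3 burnt (F count now 5)
Step 3: +4 fires, +5 burnt (F count now 4)
Step 4: +2 fires, +4 burnt (F count now 2)
Step 5: +1 fires, +2 burnt (F count now 1)
Step 6: +1 fires, +1 burnt (F count now 1)
Step 7: +0 fires, +1 burnt (F count now 0)
Fire out after step 7
Initially T: 18, now '.': 23
Total burnt (originally-T cells now '.'): 16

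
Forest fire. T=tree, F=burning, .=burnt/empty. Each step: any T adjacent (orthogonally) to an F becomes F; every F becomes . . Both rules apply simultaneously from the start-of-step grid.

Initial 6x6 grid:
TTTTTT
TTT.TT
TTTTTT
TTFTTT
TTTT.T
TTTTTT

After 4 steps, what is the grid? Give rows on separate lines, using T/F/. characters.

Step 1: 4 trees catch fire, 1 burn out
  TTTTTT
  TTT.TT
  TTFTTT
  TF.FTT
  TTFT.T
  TTTTTT
Step 2: 8 trees catch fire, 4 burn out
  TTTTTT
  TTF.TT
  TF.FTT
  F...FT
  TF.F.T
  TTFTTT
Step 3: 8 trees catch fire, 8 burn out
  TTFTTT
  TF..TT
  F...FT
  .....F
  F....T
  TF.FTT
Step 4: 8 trees catch fire, 8 burn out
  TF.FTT
  F...FT
  .....F
  ......
  .....F
  F...FT

TF.FTT
F...FT
.....F
......
.....F
F...FT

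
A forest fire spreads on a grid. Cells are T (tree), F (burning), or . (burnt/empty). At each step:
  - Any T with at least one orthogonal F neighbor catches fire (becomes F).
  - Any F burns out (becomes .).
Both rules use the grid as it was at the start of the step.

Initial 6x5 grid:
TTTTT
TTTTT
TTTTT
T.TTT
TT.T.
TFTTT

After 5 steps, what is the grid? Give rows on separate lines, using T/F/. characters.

Step 1: 3 trees catch fire, 1 burn out
  TTTTT
  TTTTT
  TTTTT
  T.TTT
  TF.T.
  F.FTT
Step 2: 2 trees catch fire, 3 burn out
  TTTTT
  TTTTT
  TTTTT
  T.TTT
  F..T.
  ...FT
Step 3: 3 trees catch fire, 2 burn out
  TTTTT
  TTTTT
  TTTTT
  F.TTT
  ...F.
  ....F
Step 4: 2 trees catch fire, 3 burn out
  TTTTT
  TTTTT
  FTTTT
  ..TFT
  .....
  .....
Step 5: 5 trees catch fire, 2 burn out
  TTTTT
  FTTTT
  .FTFT
  ..F.F
  .....
  .....

TTTTT
FTTTT
.FTFT
..F.F
.....
.....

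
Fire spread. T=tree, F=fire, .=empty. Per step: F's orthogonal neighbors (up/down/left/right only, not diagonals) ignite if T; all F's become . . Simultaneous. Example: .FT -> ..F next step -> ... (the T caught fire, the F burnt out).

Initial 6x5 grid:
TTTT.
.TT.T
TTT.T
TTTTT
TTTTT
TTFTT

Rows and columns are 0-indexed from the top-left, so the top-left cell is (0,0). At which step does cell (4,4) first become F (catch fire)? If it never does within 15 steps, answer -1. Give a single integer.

Step 1: cell (4,4)='T' (+3 fires, +1 burnt)
Step 2: cell (4,4)='T' (+5 fires, +3 burnt)
Step 3: cell (4,4)='F' (+5 fires, +5 burnt)
  -> target ignites at step 3
Step 4: cell (4,4)='.' (+4 fires, +5 burnt)
Step 5: cell (4,4)='.' (+4 fires, +4 burnt)
Step 6: cell (4,4)='.' (+3 fires, +4 burnt)
Step 7: cell (4,4)='.' (+1 fires, +3 burnt)
Step 8: cell (4,4)='.' (+0 fires, +1 burnt)
  fire out at step 8

3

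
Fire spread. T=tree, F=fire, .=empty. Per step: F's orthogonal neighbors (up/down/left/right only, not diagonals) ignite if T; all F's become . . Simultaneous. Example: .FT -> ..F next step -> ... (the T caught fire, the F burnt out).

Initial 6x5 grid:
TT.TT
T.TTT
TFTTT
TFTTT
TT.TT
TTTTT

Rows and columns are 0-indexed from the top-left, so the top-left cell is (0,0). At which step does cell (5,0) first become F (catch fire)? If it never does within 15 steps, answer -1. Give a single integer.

Step 1: cell (5,0)='T' (+5 fires, +2 burnt)
Step 2: cell (5,0)='T' (+6 fires, +5 burnt)
Step 3: cell (5,0)='F' (+7 fires, +6 burnt)
  -> target ignites at step 3
Step 4: cell (5,0)='.' (+5 fires, +7 burnt)
Step 5: cell (5,0)='.' (+2 fires, +5 burnt)
Step 6: cell (5,0)='.' (+0 fires, +2 burnt)
  fire out at step 6

3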